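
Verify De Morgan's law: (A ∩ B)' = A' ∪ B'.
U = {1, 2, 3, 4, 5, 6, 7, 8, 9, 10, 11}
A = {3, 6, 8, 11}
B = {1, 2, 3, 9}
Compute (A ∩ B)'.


U = {1, 2, 3, 4, 5, 6, 7, 8, 9, 10, 11}
A = {3, 6, 8, 11}, B = {1, 2, 3, 9}
A ∩ B = {3}
(A ∩ B)' = U \ (A ∩ B) = {1, 2, 4, 5, 6, 7, 8, 9, 10, 11}
Verification via A' ∪ B': A' = {1, 2, 4, 5, 7, 9, 10}, B' = {4, 5, 6, 7, 8, 10, 11}
A' ∪ B' = {1, 2, 4, 5, 6, 7, 8, 9, 10, 11} ✓

{1, 2, 4, 5, 6, 7, 8, 9, 10, 11}


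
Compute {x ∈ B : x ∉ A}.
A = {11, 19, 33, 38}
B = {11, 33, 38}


Set A = {11, 19, 33, 38}
Set B = {11, 33, 38}
Check each element of B against A:
11 ∈ A, 33 ∈ A, 38 ∈ A
Elements of B not in A: {}

{}


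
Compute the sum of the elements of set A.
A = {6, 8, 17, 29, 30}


Set A = {6, 8, 17, 29, 30}
Sum = 6 + 8 + 17 + 29 + 30 = 90

90


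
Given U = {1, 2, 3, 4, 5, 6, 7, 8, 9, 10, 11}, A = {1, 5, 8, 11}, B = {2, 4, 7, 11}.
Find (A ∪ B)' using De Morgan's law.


U = {1, 2, 3, 4, 5, 6, 7, 8, 9, 10, 11}
A = {1, 5, 8, 11}, B = {2, 4, 7, 11}
A ∪ B = {1, 2, 4, 5, 7, 8, 11}
(A ∪ B)' = U \ (A ∪ B) = {3, 6, 9, 10}
Verification via A' ∩ B': A' = {2, 3, 4, 6, 7, 9, 10}, B' = {1, 3, 5, 6, 8, 9, 10}
A' ∩ B' = {3, 6, 9, 10} ✓

{3, 6, 9, 10}


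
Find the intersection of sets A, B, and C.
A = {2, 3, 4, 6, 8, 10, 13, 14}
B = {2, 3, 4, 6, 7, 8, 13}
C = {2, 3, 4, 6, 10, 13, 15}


Set A = {2, 3, 4, 6, 8, 10, 13, 14}
Set B = {2, 3, 4, 6, 7, 8, 13}
Set C = {2, 3, 4, 6, 10, 13, 15}
First, A ∩ B = {2, 3, 4, 6, 8, 13}
Then, (A ∩ B) ∩ C = {2, 3, 4, 6, 13}

{2, 3, 4, 6, 13}


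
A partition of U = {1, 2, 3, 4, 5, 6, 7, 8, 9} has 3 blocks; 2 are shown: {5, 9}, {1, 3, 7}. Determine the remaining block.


U = {1, 2, 3, 4, 5, 6, 7, 8, 9}
Shown blocks: {5, 9}, {1, 3, 7}
A partition's blocks are pairwise disjoint and cover U, so the missing block = U \ (union of shown blocks).
Union of shown blocks: {1, 3, 5, 7, 9}
Missing block = U \ (union) = {2, 4, 6, 8}

{2, 4, 6, 8}


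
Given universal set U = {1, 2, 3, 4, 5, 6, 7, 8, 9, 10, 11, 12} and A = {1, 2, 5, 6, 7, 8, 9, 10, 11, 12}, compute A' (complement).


Universal set U = {1, 2, 3, 4, 5, 6, 7, 8, 9, 10, 11, 12}
Set A = {1, 2, 5, 6, 7, 8, 9, 10, 11, 12}
A' = U \ A = elements in U but not in A
Checking each element of U:
1 (in A, exclude), 2 (in A, exclude), 3 (not in A, include), 4 (not in A, include), 5 (in A, exclude), 6 (in A, exclude), 7 (in A, exclude), 8 (in A, exclude), 9 (in A, exclude), 10 (in A, exclude), 11 (in A, exclude), 12 (in A, exclude)
A' = {3, 4}

{3, 4}


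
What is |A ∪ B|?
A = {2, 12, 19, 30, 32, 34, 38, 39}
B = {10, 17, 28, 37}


Set A = {2, 12, 19, 30, 32, 34, 38, 39}, |A| = 8
Set B = {10, 17, 28, 37}, |B| = 4
A ∩ B = {}, |A ∩ B| = 0
|A ∪ B| = |A| + |B| - |A ∩ B| = 8 + 4 - 0 = 12

12


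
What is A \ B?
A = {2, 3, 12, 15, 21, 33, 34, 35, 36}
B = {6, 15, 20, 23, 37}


Set A = {2, 3, 12, 15, 21, 33, 34, 35, 36}
Set B = {6, 15, 20, 23, 37}
A \ B includes elements in A that are not in B.
Check each element of A:
2 (not in B, keep), 3 (not in B, keep), 12 (not in B, keep), 15 (in B, remove), 21 (not in B, keep), 33 (not in B, keep), 34 (not in B, keep), 35 (not in B, keep), 36 (not in B, keep)
A \ B = {2, 3, 12, 21, 33, 34, 35, 36}

{2, 3, 12, 21, 33, 34, 35, 36}


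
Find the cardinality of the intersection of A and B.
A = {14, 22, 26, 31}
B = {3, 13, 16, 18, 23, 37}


Set A = {14, 22, 26, 31}
Set B = {3, 13, 16, 18, 23, 37}
A ∩ B = {}
|A ∩ B| = 0

0


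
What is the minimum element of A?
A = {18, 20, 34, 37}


Set A = {18, 20, 34, 37}
Elements in ascending order: 18, 20, 34, 37
The smallest element is 18.

18


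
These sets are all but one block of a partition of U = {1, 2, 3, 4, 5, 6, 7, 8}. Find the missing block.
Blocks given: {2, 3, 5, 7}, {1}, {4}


U = {1, 2, 3, 4, 5, 6, 7, 8}
Shown blocks: {2, 3, 5, 7}, {1}, {4}
A partition's blocks are pairwise disjoint and cover U, so the missing block = U \ (union of shown blocks).
Union of shown blocks: {1, 2, 3, 4, 5, 7}
Missing block = U \ (union) = {6, 8}

{6, 8}


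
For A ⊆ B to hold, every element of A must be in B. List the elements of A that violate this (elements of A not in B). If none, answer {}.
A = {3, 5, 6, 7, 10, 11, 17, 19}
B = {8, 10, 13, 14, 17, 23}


Set A = {3, 5, 6, 7, 10, 11, 17, 19}
Set B = {8, 10, 13, 14, 17, 23}
Check each element of A against B:
3 ∉ B (include), 5 ∉ B (include), 6 ∉ B (include), 7 ∉ B (include), 10 ∈ B, 11 ∉ B (include), 17 ∈ B, 19 ∉ B (include)
Elements of A not in B: {3, 5, 6, 7, 11, 19}

{3, 5, 6, 7, 11, 19}


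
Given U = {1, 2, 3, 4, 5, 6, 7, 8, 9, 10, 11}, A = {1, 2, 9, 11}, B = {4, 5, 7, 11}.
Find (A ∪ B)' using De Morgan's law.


U = {1, 2, 3, 4, 5, 6, 7, 8, 9, 10, 11}
A = {1, 2, 9, 11}, B = {4, 5, 7, 11}
A ∪ B = {1, 2, 4, 5, 7, 9, 11}
(A ∪ B)' = U \ (A ∪ B) = {3, 6, 8, 10}
Verification via A' ∩ B': A' = {3, 4, 5, 6, 7, 8, 10}, B' = {1, 2, 3, 6, 8, 9, 10}
A' ∩ B' = {3, 6, 8, 10} ✓

{3, 6, 8, 10}


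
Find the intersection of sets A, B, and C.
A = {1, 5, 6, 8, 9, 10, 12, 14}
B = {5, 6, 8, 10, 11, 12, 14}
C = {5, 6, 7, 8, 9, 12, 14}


Set A = {1, 5, 6, 8, 9, 10, 12, 14}
Set B = {5, 6, 8, 10, 11, 12, 14}
Set C = {5, 6, 7, 8, 9, 12, 14}
First, A ∩ B = {5, 6, 8, 10, 12, 14}
Then, (A ∩ B) ∩ C = {5, 6, 8, 12, 14}

{5, 6, 8, 12, 14}


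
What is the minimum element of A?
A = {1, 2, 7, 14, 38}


Set A = {1, 2, 7, 14, 38}
Elements in ascending order: 1, 2, 7, 14, 38
The smallest element is 1.

1


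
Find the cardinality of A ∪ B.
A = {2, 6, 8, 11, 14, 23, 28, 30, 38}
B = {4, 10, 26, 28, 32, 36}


Set A = {2, 6, 8, 11, 14, 23, 28, 30, 38}, |A| = 9
Set B = {4, 10, 26, 28, 32, 36}, |B| = 6
A ∩ B = {28}, |A ∩ B| = 1
|A ∪ B| = |A| + |B| - |A ∩ B| = 9 + 6 - 1 = 14

14


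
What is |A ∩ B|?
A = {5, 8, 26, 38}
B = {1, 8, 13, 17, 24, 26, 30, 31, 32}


Set A = {5, 8, 26, 38}
Set B = {1, 8, 13, 17, 24, 26, 30, 31, 32}
A ∩ B = {8, 26}
|A ∩ B| = 2

2


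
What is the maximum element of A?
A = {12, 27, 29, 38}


Set A = {12, 27, 29, 38}
Elements in ascending order: 12, 27, 29, 38
The largest element is 38.

38


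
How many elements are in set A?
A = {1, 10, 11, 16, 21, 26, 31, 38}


Set A = {1, 10, 11, 16, 21, 26, 31, 38}
Listing elements: 1, 10, 11, 16, 21, 26, 31, 38
Counting: 8 elements
|A| = 8

8


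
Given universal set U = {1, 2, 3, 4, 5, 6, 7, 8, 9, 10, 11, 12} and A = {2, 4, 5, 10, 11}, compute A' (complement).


Universal set U = {1, 2, 3, 4, 5, 6, 7, 8, 9, 10, 11, 12}
Set A = {2, 4, 5, 10, 11}
A' = U \ A = elements in U but not in A
Checking each element of U:
1 (not in A, include), 2 (in A, exclude), 3 (not in A, include), 4 (in A, exclude), 5 (in A, exclude), 6 (not in A, include), 7 (not in A, include), 8 (not in A, include), 9 (not in A, include), 10 (in A, exclude), 11 (in A, exclude), 12 (not in A, include)
A' = {1, 3, 6, 7, 8, 9, 12}

{1, 3, 6, 7, 8, 9, 12}


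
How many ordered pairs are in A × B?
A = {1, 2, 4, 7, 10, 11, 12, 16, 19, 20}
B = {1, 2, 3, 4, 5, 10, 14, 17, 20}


Set A = {1, 2, 4, 7, 10, 11, 12, 16, 19, 20} has 10 elements.
Set B = {1, 2, 3, 4, 5, 10, 14, 17, 20} has 9 elements.
|A × B| = |A| × |B| = 10 × 9 = 90

90


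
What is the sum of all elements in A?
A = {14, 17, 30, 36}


Set A = {14, 17, 30, 36}
Sum = 14 + 17 + 30 + 36 = 97

97


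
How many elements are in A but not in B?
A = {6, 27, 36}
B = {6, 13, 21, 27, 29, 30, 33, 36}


Set A = {6, 27, 36}
Set B = {6, 13, 21, 27, 29, 30, 33, 36}
A \ B = {}
|A \ B| = 0

0


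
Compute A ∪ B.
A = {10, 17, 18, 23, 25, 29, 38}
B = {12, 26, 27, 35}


Set A = {10, 17, 18, 23, 25, 29, 38}
Set B = {12, 26, 27, 35}
A ∪ B includes all elements in either set.
Elements from A: {10, 17, 18, 23, 25, 29, 38}
Elements from B not already included: {12, 26, 27, 35}
A ∪ B = {10, 12, 17, 18, 23, 25, 26, 27, 29, 35, 38}

{10, 12, 17, 18, 23, 25, 26, 27, 29, 35, 38}


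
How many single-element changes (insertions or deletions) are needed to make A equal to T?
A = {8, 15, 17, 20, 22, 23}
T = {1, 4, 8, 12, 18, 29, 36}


Set A = {8, 15, 17, 20, 22, 23}
Set T = {1, 4, 8, 12, 18, 29, 36}
Elements to remove from A (in A, not in T): {15, 17, 20, 22, 23} → 5 removals
Elements to add to A (in T, not in A): {1, 4, 12, 18, 29, 36} → 6 additions
Total edits = 5 + 6 = 11

11


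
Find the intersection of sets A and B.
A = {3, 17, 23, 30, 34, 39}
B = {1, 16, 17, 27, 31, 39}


Set A = {3, 17, 23, 30, 34, 39}
Set B = {1, 16, 17, 27, 31, 39}
A ∩ B includes only elements in both sets.
Check each element of A against B:
3 ✗, 17 ✓, 23 ✗, 30 ✗, 34 ✗, 39 ✓
A ∩ B = {17, 39}

{17, 39}


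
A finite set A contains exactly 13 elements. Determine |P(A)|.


The set has 13 elements.
The power set contains all possible subsets.
|P(A)| = 2^|A| = 2^13 = 8192

8192


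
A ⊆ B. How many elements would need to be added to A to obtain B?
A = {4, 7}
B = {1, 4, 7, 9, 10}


Set A = {4, 7}, |A| = 2
Set B = {1, 4, 7, 9, 10}, |B| = 5
Since A ⊆ B: B \ A = {1, 9, 10}
|B| - |A| = 5 - 2 = 3

3


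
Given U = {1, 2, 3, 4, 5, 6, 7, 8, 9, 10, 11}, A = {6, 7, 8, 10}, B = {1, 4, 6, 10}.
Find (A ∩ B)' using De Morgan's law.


U = {1, 2, 3, 4, 5, 6, 7, 8, 9, 10, 11}
A = {6, 7, 8, 10}, B = {1, 4, 6, 10}
A ∩ B = {6, 10}
(A ∩ B)' = U \ (A ∩ B) = {1, 2, 3, 4, 5, 7, 8, 9, 11}
Verification via A' ∪ B': A' = {1, 2, 3, 4, 5, 9, 11}, B' = {2, 3, 5, 7, 8, 9, 11}
A' ∪ B' = {1, 2, 3, 4, 5, 7, 8, 9, 11} ✓

{1, 2, 3, 4, 5, 7, 8, 9, 11}


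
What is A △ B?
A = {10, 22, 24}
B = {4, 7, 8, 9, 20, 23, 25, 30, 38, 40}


Set A = {10, 22, 24}
Set B = {4, 7, 8, 9, 20, 23, 25, 30, 38, 40}
A △ B = (A \ B) ∪ (B \ A)
Elements in A but not B: {10, 22, 24}
Elements in B but not A: {4, 7, 8, 9, 20, 23, 25, 30, 38, 40}
A △ B = {4, 7, 8, 9, 10, 20, 22, 23, 24, 25, 30, 38, 40}

{4, 7, 8, 9, 10, 20, 22, 23, 24, 25, 30, 38, 40}


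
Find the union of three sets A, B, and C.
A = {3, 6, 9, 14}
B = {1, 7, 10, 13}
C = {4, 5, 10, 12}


Set A = {3, 6, 9, 14}
Set B = {1, 7, 10, 13}
Set C = {4, 5, 10, 12}
First, A ∪ B = {1, 3, 6, 7, 9, 10, 13, 14}
Then, (A ∪ B) ∪ C = {1, 3, 4, 5, 6, 7, 9, 10, 12, 13, 14}

{1, 3, 4, 5, 6, 7, 9, 10, 12, 13, 14}


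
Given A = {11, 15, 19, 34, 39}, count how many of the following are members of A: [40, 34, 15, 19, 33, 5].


Set A = {11, 15, 19, 34, 39}
Candidates: [40, 34, 15, 19, 33, 5]
Check each candidate:
40 ∉ A, 34 ∈ A, 15 ∈ A, 19 ∈ A, 33 ∉ A, 5 ∉ A
Count of candidates in A: 3

3


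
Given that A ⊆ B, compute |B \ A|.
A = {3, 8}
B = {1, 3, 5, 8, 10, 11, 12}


Set A = {3, 8}, |A| = 2
Set B = {1, 3, 5, 8, 10, 11, 12}, |B| = 7
Since A ⊆ B: B \ A = {1, 5, 10, 11, 12}
|B| - |A| = 7 - 2 = 5

5


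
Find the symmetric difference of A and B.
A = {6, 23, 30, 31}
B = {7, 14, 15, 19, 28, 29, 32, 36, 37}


Set A = {6, 23, 30, 31}
Set B = {7, 14, 15, 19, 28, 29, 32, 36, 37}
A △ B = (A \ B) ∪ (B \ A)
Elements in A but not B: {6, 23, 30, 31}
Elements in B but not A: {7, 14, 15, 19, 28, 29, 32, 36, 37}
A △ B = {6, 7, 14, 15, 19, 23, 28, 29, 30, 31, 32, 36, 37}

{6, 7, 14, 15, 19, 23, 28, 29, 30, 31, 32, 36, 37}


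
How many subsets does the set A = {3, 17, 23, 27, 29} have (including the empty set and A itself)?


Set A = {3, 17, 23, 27, 29}
|A| = 5
The power set P(A) contains all subsets of A.
|P(A)| = 2^|A| = 2^5 = 32

32


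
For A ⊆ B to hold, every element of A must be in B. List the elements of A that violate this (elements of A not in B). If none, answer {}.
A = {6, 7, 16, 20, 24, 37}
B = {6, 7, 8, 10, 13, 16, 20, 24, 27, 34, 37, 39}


Set A = {6, 7, 16, 20, 24, 37}
Set B = {6, 7, 8, 10, 13, 16, 20, 24, 27, 34, 37, 39}
Check each element of A against B:
6 ∈ B, 7 ∈ B, 16 ∈ B, 20 ∈ B, 24 ∈ B, 37 ∈ B
Elements of A not in B: {}

{}


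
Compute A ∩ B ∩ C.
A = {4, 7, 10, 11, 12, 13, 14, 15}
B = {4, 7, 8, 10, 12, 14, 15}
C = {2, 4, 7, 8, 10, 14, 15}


Set A = {4, 7, 10, 11, 12, 13, 14, 15}
Set B = {4, 7, 8, 10, 12, 14, 15}
Set C = {2, 4, 7, 8, 10, 14, 15}
First, A ∩ B = {4, 7, 10, 12, 14, 15}
Then, (A ∩ B) ∩ C = {4, 7, 10, 14, 15}

{4, 7, 10, 14, 15}


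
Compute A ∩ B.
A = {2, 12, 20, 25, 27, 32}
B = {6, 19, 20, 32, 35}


Set A = {2, 12, 20, 25, 27, 32}
Set B = {6, 19, 20, 32, 35}
A ∩ B includes only elements in both sets.
Check each element of A against B:
2 ✗, 12 ✗, 20 ✓, 25 ✗, 27 ✗, 32 ✓
A ∩ B = {20, 32}

{20, 32}


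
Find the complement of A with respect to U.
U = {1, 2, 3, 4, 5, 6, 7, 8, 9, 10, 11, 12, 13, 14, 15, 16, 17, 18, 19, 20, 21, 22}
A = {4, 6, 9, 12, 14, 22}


Universal set U = {1, 2, 3, 4, 5, 6, 7, 8, 9, 10, 11, 12, 13, 14, 15, 16, 17, 18, 19, 20, 21, 22}
Set A = {4, 6, 9, 12, 14, 22}
A' = U \ A = elements in U but not in A
Checking each element of U:
1 (not in A, include), 2 (not in A, include), 3 (not in A, include), 4 (in A, exclude), 5 (not in A, include), 6 (in A, exclude), 7 (not in A, include), 8 (not in A, include), 9 (in A, exclude), 10 (not in A, include), 11 (not in A, include), 12 (in A, exclude), 13 (not in A, include), 14 (in A, exclude), 15 (not in A, include), 16 (not in A, include), 17 (not in A, include), 18 (not in A, include), 19 (not in A, include), 20 (not in A, include), 21 (not in A, include), 22 (in A, exclude)
A' = {1, 2, 3, 5, 7, 8, 10, 11, 13, 15, 16, 17, 18, 19, 20, 21}

{1, 2, 3, 5, 7, 8, 10, 11, 13, 15, 16, 17, 18, 19, 20, 21}


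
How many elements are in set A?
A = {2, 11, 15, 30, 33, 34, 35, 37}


Set A = {2, 11, 15, 30, 33, 34, 35, 37}
Listing elements: 2, 11, 15, 30, 33, 34, 35, 37
Counting: 8 elements
|A| = 8

8


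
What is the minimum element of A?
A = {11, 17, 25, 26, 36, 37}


Set A = {11, 17, 25, 26, 36, 37}
Elements in ascending order: 11, 17, 25, 26, 36, 37
The smallest element is 11.

11


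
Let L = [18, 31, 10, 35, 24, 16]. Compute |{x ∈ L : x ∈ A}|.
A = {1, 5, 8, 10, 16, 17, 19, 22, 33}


Set A = {1, 5, 8, 10, 16, 17, 19, 22, 33}
Candidates: [18, 31, 10, 35, 24, 16]
Check each candidate:
18 ∉ A, 31 ∉ A, 10 ∈ A, 35 ∉ A, 24 ∉ A, 16 ∈ A
Count of candidates in A: 2

2


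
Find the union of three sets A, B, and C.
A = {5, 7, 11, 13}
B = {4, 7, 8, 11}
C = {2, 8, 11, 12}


Set A = {5, 7, 11, 13}
Set B = {4, 7, 8, 11}
Set C = {2, 8, 11, 12}
First, A ∪ B = {4, 5, 7, 8, 11, 13}
Then, (A ∪ B) ∪ C = {2, 4, 5, 7, 8, 11, 12, 13}

{2, 4, 5, 7, 8, 11, 12, 13}


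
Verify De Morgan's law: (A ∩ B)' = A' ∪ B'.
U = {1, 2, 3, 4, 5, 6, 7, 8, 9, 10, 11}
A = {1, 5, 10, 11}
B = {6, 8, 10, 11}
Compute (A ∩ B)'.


U = {1, 2, 3, 4, 5, 6, 7, 8, 9, 10, 11}
A = {1, 5, 10, 11}, B = {6, 8, 10, 11}
A ∩ B = {10, 11}
(A ∩ B)' = U \ (A ∩ B) = {1, 2, 3, 4, 5, 6, 7, 8, 9}
Verification via A' ∪ B': A' = {2, 3, 4, 6, 7, 8, 9}, B' = {1, 2, 3, 4, 5, 7, 9}
A' ∪ B' = {1, 2, 3, 4, 5, 6, 7, 8, 9} ✓

{1, 2, 3, 4, 5, 6, 7, 8, 9}


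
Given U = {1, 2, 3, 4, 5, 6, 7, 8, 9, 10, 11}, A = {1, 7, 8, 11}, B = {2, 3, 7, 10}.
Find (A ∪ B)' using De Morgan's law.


U = {1, 2, 3, 4, 5, 6, 7, 8, 9, 10, 11}
A = {1, 7, 8, 11}, B = {2, 3, 7, 10}
A ∪ B = {1, 2, 3, 7, 8, 10, 11}
(A ∪ B)' = U \ (A ∪ B) = {4, 5, 6, 9}
Verification via A' ∩ B': A' = {2, 3, 4, 5, 6, 9, 10}, B' = {1, 4, 5, 6, 8, 9, 11}
A' ∩ B' = {4, 5, 6, 9} ✓

{4, 5, 6, 9}


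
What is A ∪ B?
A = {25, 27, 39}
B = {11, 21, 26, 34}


Set A = {25, 27, 39}
Set B = {11, 21, 26, 34}
A ∪ B includes all elements in either set.
Elements from A: {25, 27, 39}
Elements from B not already included: {11, 21, 26, 34}
A ∪ B = {11, 21, 25, 26, 27, 34, 39}

{11, 21, 25, 26, 27, 34, 39}


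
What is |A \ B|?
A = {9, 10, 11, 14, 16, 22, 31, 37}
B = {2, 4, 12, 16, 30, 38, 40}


Set A = {9, 10, 11, 14, 16, 22, 31, 37}
Set B = {2, 4, 12, 16, 30, 38, 40}
A \ B = {9, 10, 11, 14, 22, 31, 37}
|A \ B| = 7

7


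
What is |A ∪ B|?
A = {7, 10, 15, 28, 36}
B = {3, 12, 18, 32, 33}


Set A = {7, 10, 15, 28, 36}, |A| = 5
Set B = {3, 12, 18, 32, 33}, |B| = 5
A ∩ B = {}, |A ∩ B| = 0
|A ∪ B| = |A| + |B| - |A ∩ B| = 5 + 5 - 0 = 10

10


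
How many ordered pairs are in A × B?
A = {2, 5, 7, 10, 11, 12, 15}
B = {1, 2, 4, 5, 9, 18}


Set A = {2, 5, 7, 10, 11, 12, 15} has 7 elements.
Set B = {1, 2, 4, 5, 9, 18} has 6 elements.
|A × B| = |A| × |B| = 7 × 6 = 42

42


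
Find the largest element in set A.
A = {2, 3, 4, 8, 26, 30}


Set A = {2, 3, 4, 8, 26, 30}
Elements in ascending order: 2, 3, 4, 8, 26, 30
The largest element is 30.

30


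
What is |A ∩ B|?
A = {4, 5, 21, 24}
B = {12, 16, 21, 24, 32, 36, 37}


Set A = {4, 5, 21, 24}
Set B = {12, 16, 21, 24, 32, 36, 37}
A ∩ B = {21, 24}
|A ∩ B| = 2

2


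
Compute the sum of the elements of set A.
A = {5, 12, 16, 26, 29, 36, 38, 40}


Set A = {5, 12, 16, 26, 29, 36, 38, 40}
Sum = 5 + 12 + 16 + 26 + 29 + 36 + 38 + 40 = 202

202


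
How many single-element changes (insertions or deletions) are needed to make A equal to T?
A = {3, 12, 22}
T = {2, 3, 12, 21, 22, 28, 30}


Set A = {3, 12, 22}
Set T = {2, 3, 12, 21, 22, 28, 30}
Elements to remove from A (in A, not in T): {} → 0 removals
Elements to add to A (in T, not in A): {2, 21, 28, 30} → 4 additions
Total edits = 0 + 4 = 4

4


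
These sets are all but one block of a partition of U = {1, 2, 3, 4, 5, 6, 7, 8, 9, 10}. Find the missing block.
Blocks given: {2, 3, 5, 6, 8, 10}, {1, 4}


U = {1, 2, 3, 4, 5, 6, 7, 8, 9, 10}
Shown blocks: {2, 3, 5, 6, 8, 10}, {1, 4}
A partition's blocks are pairwise disjoint and cover U, so the missing block = U \ (union of shown blocks).
Union of shown blocks: {1, 2, 3, 4, 5, 6, 8, 10}
Missing block = U \ (union) = {7, 9}

{7, 9}


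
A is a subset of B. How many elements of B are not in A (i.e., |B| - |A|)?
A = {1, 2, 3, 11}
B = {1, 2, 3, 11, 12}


Set A = {1, 2, 3, 11}, |A| = 4
Set B = {1, 2, 3, 11, 12}, |B| = 5
Since A ⊆ B: B \ A = {12}
|B| - |A| = 5 - 4 = 1

1


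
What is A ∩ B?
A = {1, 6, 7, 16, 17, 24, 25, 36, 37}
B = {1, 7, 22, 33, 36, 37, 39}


Set A = {1, 6, 7, 16, 17, 24, 25, 36, 37}
Set B = {1, 7, 22, 33, 36, 37, 39}
A ∩ B includes only elements in both sets.
Check each element of A against B:
1 ✓, 6 ✗, 7 ✓, 16 ✗, 17 ✗, 24 ✗, 25 ✗, 36 ✓, 37 ✓
A ∩ B = {1, 7, 36, 37}

{1, 7, 36, 37}


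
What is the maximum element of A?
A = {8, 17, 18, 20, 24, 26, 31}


Set A = {8, 17, 18, 20, 24, 26, 31}
Elements in ascending order: 8, 17, 18, 20, 24, 26, 31
The largest element is 31.

31


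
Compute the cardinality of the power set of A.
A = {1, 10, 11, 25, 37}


Set A = {1, 10, 11, 25, 37}
|A| = 5
The power set P(A) contains all subsets of A.
|P(A)| = 2^|A| = 2^5 = 32

32


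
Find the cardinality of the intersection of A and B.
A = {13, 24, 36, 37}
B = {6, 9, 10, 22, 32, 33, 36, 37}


Set A = {13, 24, 36, 37}
Set B = {6, 9, 10, 22, 32, 33, 36, 37}
A ∩ B = {36, 37}
|A ∩ B| = 2

2


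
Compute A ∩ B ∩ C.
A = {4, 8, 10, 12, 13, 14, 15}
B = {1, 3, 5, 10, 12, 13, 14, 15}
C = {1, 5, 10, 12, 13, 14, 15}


Set A = {4, 8, 10, 12, 13, 14, 15}
Set B = {1, 3, 5, 10, 12, 13, 14, 15}
Set C = {1, 5, 10, 12, 13, 14, 15}
First, A ∩ B = {10, 12, 13, 14, 15}
Then, (A ∩ B) ∩ C = {10, 12, 13, 14, 15}

{10, 12, 13, 14, 15}


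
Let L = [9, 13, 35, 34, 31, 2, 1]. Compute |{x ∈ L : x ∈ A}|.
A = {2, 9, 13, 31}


Set A = {2, 9, 13, 31}
Candidates: [9, 13, 35, 34, 31, 2, 1]
Check each candidate:
9 ∈ A, 13 ∈ A, 35 ∉ A, 34 ∉ A, 31 ∈ A, 2 ∈ A, 1 ∉ A
Count of candidates in A: 4

4


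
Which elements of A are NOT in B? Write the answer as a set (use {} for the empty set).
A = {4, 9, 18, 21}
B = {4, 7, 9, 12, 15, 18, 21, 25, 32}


Set A = {4, 9, 18, 21}
Set B = {4, 7, 9, 12, 15, 18, 21, 25, 32}
Check each element of A against B:
4 ∈ B, 9 ∈ B, 18 ∈ B, 21 ∈ B
Elements of A not in B: {}

{}


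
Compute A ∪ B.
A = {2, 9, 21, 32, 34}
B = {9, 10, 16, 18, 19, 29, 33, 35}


Set A = {2, 9, 21, 32, 34}
Set B = {9, 10, 16, 18, 19, 29, 33, 35}
A ∪ B includes all elements in either set.
Elements from A: {2, 9, 21, 32, 34}
Elements from B not already included: {10, 16, 18, 19, 29, 33, 35}
A ∪ B = {2, 9, 10, 16, 18, 19, 21, 29, 32, 33, 34, 35}

{2, 9, 10, 16, 18, 19, 21, 29, 32, 33, 34, 35}


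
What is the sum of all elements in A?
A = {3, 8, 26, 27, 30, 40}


Set A = {3, 8, 26, 27, 30, 40}
Sum = 3 + 8 + 26 + 27 + 30 + 40 = 134

134


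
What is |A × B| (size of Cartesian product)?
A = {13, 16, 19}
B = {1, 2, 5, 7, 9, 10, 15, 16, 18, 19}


Set A = {13, 16, 19} has 3 elements.
Set B = {1, 2, 5, 7, 9, 10, 15, 16, 18, 19} has 10 elements.
|A × B| = |A| × |B| = 3 × 10 = 30

30


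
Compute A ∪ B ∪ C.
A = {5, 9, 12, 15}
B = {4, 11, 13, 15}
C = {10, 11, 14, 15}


Set A = {5, 9, 12, 15}
Set B = {4, 11, 13, 15}
Set C = {10, 11, 14, 15}
First, A ∪ B = {4, 5, 9, 11, 12, 13, 15}
Then, (A ∪ B) ∪ C = {4, 5, 9, 10, 11, 12, 13, 14, 15}

{4, 5, 9, 10, 11, 12, 13, 14, 15}


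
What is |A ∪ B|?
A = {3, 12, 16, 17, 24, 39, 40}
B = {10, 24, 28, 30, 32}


Set A = {3, 12, 16, 17, 24, 39, 40}, |A| = 7
Set B = {10, 24, 28, 30, 32}, |B| = 5
A ∩ B = {24}, |A ∩ B| = 1
|A ∪ B| = |A| + |B| - |A ∩ B| = 7 + 5 - 1 = 11

11


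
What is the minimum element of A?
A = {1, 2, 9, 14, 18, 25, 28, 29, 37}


Set A = {1, 2, 9, 14, 18, 25, 28, 29, 37}
Elements in ascending order: 1, 2, 9, 14, 18, 25, 28, 29, 37
The smallest element is 1.

1


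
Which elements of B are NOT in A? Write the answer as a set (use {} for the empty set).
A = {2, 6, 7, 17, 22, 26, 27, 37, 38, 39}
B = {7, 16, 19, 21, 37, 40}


Set A = {2, 6, 7, 17, 22, 26, 27, 37, 38, 39}
Set B = {7, 16, 19, 21, 37, 40}
Check each element of B against A:
7 ∈ A, 16 ∉ A (include), 19 ∉ A (include), 21 ∉ A (include), 37 ∈ A, 40 ∉ A (include)
Elements of B not in A: {16, 19, 21, 40}

{16, 19, 21, 40}


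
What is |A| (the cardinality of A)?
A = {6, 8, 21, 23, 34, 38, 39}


Set A = {6, 8, 21, 23, 34, 38, 39}
Listing elements: 6, 8, 21, 23, 34, 38, 39
Counting: 7 elements
|A| = 7

7


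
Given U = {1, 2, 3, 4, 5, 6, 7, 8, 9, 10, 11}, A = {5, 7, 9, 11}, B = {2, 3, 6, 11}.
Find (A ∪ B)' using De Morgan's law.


U = {1, 2, 3, 4, 5, 6, 7, 8, 9, 10, 11}
A = {5, 7, 9, 11}, B = {2, 3, 6, 11}
A ∪ B = {2, 3, 5, 6, 7, 9, 11}
(A ∪ B)' = U \ (A ∪ B) = {1, 4, 8, 10}
Verification via A' ∩ B': A' = {1, 2, 3, 4, 6, 8, 10}, B' = {1, 4, 5, 7, 8, 9, 10}
A' ∩ B' = {1, 4, 8, 10} ✓

{1, 4, 8, 10}


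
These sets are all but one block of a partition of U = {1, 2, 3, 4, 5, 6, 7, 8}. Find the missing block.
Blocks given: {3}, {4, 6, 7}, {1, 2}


U = {1, 2, 3, 4, 5, 6, 7, 8}
Shown blocks: {3}, {4, 6, 7}, {1, 2}
A partition's blocks are pairwise disjoint and cover U, so the missing block = U \ (union of shown blocks).
Union of shown blocks: {1, 2, 3, 4, 6, 7}
Missing block = U \ (union) = {5, 8}

{5, 8}


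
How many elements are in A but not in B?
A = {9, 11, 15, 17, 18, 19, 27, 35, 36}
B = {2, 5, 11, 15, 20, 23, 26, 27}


Set A = {9, 11, 15, 17, 18, 19, 27, 35, 36}
Set B = {2, 5, 11, 15, 20, 23, 26, 27}
A \ B = {9, 17, 18, 19, 35, 36}
|A \ B| = 6

6


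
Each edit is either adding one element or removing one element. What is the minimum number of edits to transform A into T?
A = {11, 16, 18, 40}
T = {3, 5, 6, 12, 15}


Set A = {11, 16, 18, 40}
Set T = {3, 5, 6, 12, 15}
Elements to remove from A (in A, not in T): {11, 16, 18, 40} → 4 removals
Elements to add to A (in T, not in A): {3, 5, 6, 12, 15} → 5 additions
Total edits = 4 + 5 = 9

9


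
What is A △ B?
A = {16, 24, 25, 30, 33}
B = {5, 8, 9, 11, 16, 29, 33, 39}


Set A = {16, 24, 25, 30, 33}
Set B = {5, 8, 9, 11, 16, 29, 33, 39}
A △ B = (A \ B) ∪ (B \ A)
Elements in A but not B: {24, 25, 30}
Elements in B but not A: {5, 8, 9, 11, 29, 39}
A △ B = {5, 8, 9, 11, 24, 25, 29, 30, 39}

{5, 8, 9, 11, 24, 25, 29, 30, 39}


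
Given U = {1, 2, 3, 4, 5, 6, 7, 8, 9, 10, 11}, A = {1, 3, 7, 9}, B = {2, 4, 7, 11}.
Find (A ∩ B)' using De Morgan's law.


U = {1, 2, 3, 4, 5, 6, 7, 8, 9, 10, 11}
A = {1, 3, 7, 9}, B = {2, 4, 7, 11}
A ∩ B = {7}
(A ∩ B)' = U \ (A ∩ B) = {1, 2, 3, 4, 5, 6, 8, 9, 10, 11}
Verification via A' ∪ B': A' = {2, 4, 5, 6, 8, 10, 11}, B' = {1, 3, 5, 6, 8, 9, 10}
A' ∪ B' = {1, 2, 3, 4, 5, 6, 8, 9, 10, 11} ✓

{1, 2, 3, 4, 5, 6, 8, 9, 10, 11}


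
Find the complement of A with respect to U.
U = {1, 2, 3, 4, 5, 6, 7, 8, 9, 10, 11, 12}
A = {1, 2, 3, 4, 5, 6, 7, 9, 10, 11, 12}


Universal set U = {1, 2, 3, 4, 5, 6, 7, 8, 9, 10, 11, 12}
Set A = {1, 2, 3, 4, 5, 6, 7, 9, 10, 11, 12}
A' = U \ A = elements in U but not in A
Checking each element of U:
1 (in A, exclude), 2 (in A, exclude), 3 (in A, exclude), 4 (in A, exclude), 5 (in A, exclude), 6 (in A, exclude), 7 (in A, exclude), 8 (not in A, include), 9 (in A, exclude), 10 (in A, exclude), 11 (in A, exclude), 12 (in A, exclude)
A' = {8}

{8}


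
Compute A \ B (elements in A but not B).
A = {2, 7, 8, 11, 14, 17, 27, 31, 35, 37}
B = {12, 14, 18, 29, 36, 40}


Set A = {2, 7, 8, 11, 14, 17, 27, 31, 35, 37}
Set B = {12, 14, 18, 29, 36, 40}
A \ B includes elements in A that are not in B.
Check each element of A:
2 (not in B, keep), 7 (not in B, keep), 8 (not in B, keep), 11 (not in B, keep), 14 (in B, remove), 17 (not in B, keep), 27 (not in B, keep), 31 (not in B, keep), 35 (not in B, keep), 37 (not in B, keep)
A \ B = {2, 7, 8, 11, 17, 27, 31, 35, 37}

{2, 7, 8, 11, 17, 27, 31, 35, 37}


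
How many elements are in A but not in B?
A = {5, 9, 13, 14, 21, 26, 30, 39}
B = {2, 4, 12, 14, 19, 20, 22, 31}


Set A = {5, 9, 13, 14, 21, 26, 30, 39}
Set B = {2, 4, 12, 14, 19, 20, 22, 31}
A \ B = {5, 9, 13, 21, 26, 30, 39}
|A \ B| = 7

7


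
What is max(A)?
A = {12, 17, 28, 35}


Set A = {12, 17, 28, 35}
Elements in ascending order: 12, 17, 28, 35
The largest element is 35.

35


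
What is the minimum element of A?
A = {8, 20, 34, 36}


Set A = {8, 20, 34, 36}
Elements in ascending order: 8, 20, 34, 36
The smallest element is 8.

8


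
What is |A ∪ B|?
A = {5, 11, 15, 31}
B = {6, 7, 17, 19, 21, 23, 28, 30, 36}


Set A = {5, 11, 15, 31}, |A| = 4
Set B = {6, 7, 17, 19, 21, 23, 28, 30, 36}, |B| = 9
A ∩ B = {}, |A ∩ B| = 0
|A ∪ B| = |A| + |B| - |A ∩ B| = 4 + 9 - 0 = 13

13


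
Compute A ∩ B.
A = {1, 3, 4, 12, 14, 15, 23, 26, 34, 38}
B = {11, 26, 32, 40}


Set A = {1, 3, 4, 12, 14, 15, 23, 26, 34, 38}
Set B = {11, 26, 32, 40}
A ∩ B includes only elements in both sets.
Check each element of A against B:
1 ✗, 3 ✗, 4 ✗, 12 ✗, 14 ✗, 15 ✗, 23 ✗, 26 ✓, 34 ✗, 38 ✗
A ∩ B = {26}

{26}


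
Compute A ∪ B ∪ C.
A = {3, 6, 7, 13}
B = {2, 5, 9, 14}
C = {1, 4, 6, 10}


Set A = {3, 6, 7, 13}
Set B = {2, 5, 9, 14}
Set C = {1, 4, 6, 10}
First, A ∪ B = {2, 3, 5, 6, 7, 9, 13, 14}
Then, (A ∪ B) ∪ C = {1, 2, 3, 4, 5, 6, 7, 9, 10, 13, 14}

{1, 2, 3, 4, 5, 6, 7, 9, 10, 13, 14}


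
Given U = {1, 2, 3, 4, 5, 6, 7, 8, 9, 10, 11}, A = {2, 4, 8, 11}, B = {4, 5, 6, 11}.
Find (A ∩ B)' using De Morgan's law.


U = {1, 2, 3, 4, 5, 6, 7, 8, 9, 10, 11}
A = {2, 4, 8, 11}, B = {4, 5, 6, 11}
A ∩ B = {4, 11}
(A ∩ B)' = U \ (A ∩ B) = {1, 2, 3, 5, 6, 7, 8, 9, 10}
Verification via A' ∪ B': A' = {1, 3, 5, 6, 7, 9, 10}, B' = {1, 2, 3, 7, 8, 9, 10}
A' ∪ B' = {1, 2, 3, 5, 6, 7, 8, 9, 10} ✓

{1, 2, 3, 5, 6, 7, 8, 9, 10}


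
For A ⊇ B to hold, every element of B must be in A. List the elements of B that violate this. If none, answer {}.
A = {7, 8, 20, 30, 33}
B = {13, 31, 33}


Set A = {7, 8, 20, 30, 33}
Set B = {13, 31, 33}
Check each element of B against A:
13 ∉ A (include), 31 ∉ A (include), 33 ∈ A
Elements of B not in A: {13, 31}

{13, 31}


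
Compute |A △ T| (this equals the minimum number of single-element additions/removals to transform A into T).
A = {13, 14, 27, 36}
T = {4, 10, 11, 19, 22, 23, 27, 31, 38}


Set A = {13, 14, 27, 36}
Set T = {4, 10, 11, 19, 22, 23, 27, 31, 38}
Elements to remove from A (in A, not in T): {13, 14, 36} → 3 removals
Elements to add to A (in T, not in A): {4, 10, 11, 19, 22, 23, 31, 38} → 8 additions
Total edits = 3 + 8 = 11

11


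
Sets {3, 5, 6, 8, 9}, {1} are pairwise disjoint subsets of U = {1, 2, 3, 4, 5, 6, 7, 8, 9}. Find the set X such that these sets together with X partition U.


U = {1, 2, 3, 4, 5, 6, 7, 8, 9}
Shown blocks: {3, 5, 6, 8, 9}, {1}
A partition's blocks are pairwise disjoint and cover U, so the missing block = U \ (union of shown blocks).
Union of shown blocks: {1, 3, 5, 6, 8, 9}
Missing block = U \ (union) = {2, 4, 7}

{2, 4, 7}


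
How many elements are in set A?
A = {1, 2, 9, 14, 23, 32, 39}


Set A = {1, 2, 9, 14, 23, 32, 39}
Listing elements: 1, 2, 9, 14, 23, 32, 39
Counting: 7 elements
|A| = 7

7


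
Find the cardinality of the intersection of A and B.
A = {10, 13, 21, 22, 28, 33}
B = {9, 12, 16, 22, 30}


Set A = {10, 13, 21, 22, 28, 33}
Set B = {9, 12, 16, 22, 30}
A ∩ B = {22}
|A ∩ B| = 1

1


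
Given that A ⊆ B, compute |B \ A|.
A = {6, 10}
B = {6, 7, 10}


Set A = {6, 10}, |A| = 2
Set B = {6, 7, 10}, |B| = 3
Since A ⊆ B: B \ A = {7}
|B| - |A| = 3 - 2 = 1

1


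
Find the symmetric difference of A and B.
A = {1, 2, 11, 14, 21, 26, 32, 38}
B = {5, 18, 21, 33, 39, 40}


Set A = {1, 2, 11, 14, 21, 26, 32, 38}
Set B = {5, 18, 21, 33, 39, 40}
A △ B = (A \ B) ∪ (B \ A)
Elements in A but not B: {1, 2, 11, 14, 26, 32, 38}
Elements in B but not A: {5, 18, 33, 39, 40}
A △ B = {1, 2, 5, 11, 14, 18, 26, 32, 33, 38, 39, 40}

{1, 2, 5, 11, 14, 18, 26, 32, 33, 38, 39, 40}


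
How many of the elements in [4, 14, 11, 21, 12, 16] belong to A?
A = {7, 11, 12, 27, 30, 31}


Set A = {7, 11, 12, 27, 30, 31}
Candidates: [4, 14, 11, 21, 12, 16]
Check each candidate:
4 ∉ A, 14 ∉ A, 11 ∈ A, 21 ∉ A, 12 ∈ A, 16 ∉ A
Count of candidates in A: 2

2


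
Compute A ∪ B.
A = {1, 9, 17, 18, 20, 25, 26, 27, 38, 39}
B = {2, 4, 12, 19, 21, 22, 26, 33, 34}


Set A = {1, 9, 17, 18, 20, 25, 26, 27, 38, 39}
Set B = {2, 4, 12, 19, 21, 22, 26, 33, 34}
A ∪ B includes all elements in either set.
Elements from A: {1, 9, 17, 18, 20, 25, 26, 27, 38, 39}
Elements from B not already included: {2, 4, 12, 19, 21, 22, 33, 34}
A ∪ B = {1, 2, 4, 9, 12, 17, 18, 19, 20, 21, 22, 25, 26, 27, 33, 34, 38, 39}

{1, 2, 4, 9, 12, 17, 18, 19, 20, 21, 22, 25, 26, 27, 33, 34, 38, 39}


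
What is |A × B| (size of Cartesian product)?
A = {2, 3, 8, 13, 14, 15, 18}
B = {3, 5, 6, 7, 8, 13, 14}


Set A = {2, 3, 8, 13, 14, 15, 18} has 7 elements.
Set B = {3, 5, 6, 7, 8, 13, 14} has 7 elements.
|A × B| = |A| × |B| = 7 × 7 = 49

49


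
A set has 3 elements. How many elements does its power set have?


The set has 3 elements.
The power set contains all possible subsets.
|P(A)| = 2^|A| = 2^3 = 8

8


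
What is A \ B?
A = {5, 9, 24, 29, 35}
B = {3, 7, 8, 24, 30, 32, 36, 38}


Set A = {5, 9, 24, 29, 35}
Set B = {3, 7, 8, 24, 30, 32, 36, 38}
A \ B includes elements in A that are not in B.
Check each element of A:
5 (not in B, keep), 9 (not in B, keep), 24 (in B, remove), 29 (not in B, keep), 35 (not in B, keep)
A \ B = {5, 9, 29, 35}

{5, 9, 29, 35}


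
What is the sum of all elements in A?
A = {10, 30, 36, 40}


Set A = {10, 30, 36, 40}
Sum = 10 + 30 + 36 + 40 = 116

116


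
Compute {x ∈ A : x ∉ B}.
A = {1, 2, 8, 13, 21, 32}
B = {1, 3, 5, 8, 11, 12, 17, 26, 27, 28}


Set A = {1, 2, 8, 13, 21, 32}
Set B = {1, 3, 5, 8, 11, 12, 17, 26, 27, 28}
Check each element of A against B:
1 ∈ B, 2 ∉ B (include), 8 ∈ B, 13 ∉ B (include), 21 ∉ B (include), 32 ∉ B (include)
Elements of A not in B: {2, 13, 21, 32}

{2, 13, 21, 32}


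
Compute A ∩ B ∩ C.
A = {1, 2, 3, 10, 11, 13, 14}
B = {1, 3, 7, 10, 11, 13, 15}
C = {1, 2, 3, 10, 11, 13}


Set A = {1, 2, 3, 10, 11, 13, 14}
Set B = {1, 3, 7, 10, 11, 13, 15}
Set C = {1, 2, 3, 10, 11, 13}
First, A ∩ B = {1, 3, 10, 11, 13}
Then, (A ∩ B) ∩ C = {1, 3, 10, 11, 13}

{1, 3, 10, 11, 13}


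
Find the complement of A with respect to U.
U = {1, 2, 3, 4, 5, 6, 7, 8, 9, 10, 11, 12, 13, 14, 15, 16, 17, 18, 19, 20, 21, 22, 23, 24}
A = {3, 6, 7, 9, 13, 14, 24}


Universal set U = {1, 2, 3, 4, 5, 6, 7, 8, 9, 10, 11, 12, 13, 14, 15, 16, 17, 18, 19, 20, 21, 22, 23, 24}
Set A = {3, 6, 7, 9, 13, 14, 24}
A' = U \ A = elements in U but not in A
Checking each element of U:
1 (not in A, include), 2 (not in A, include), 3 (in A, exclude), 4 (not in A, include), 5 (not in A, include), 6 (in A, exclude), 7 (in A, exclude), 8 (not in A, include), 9 (in A, exclude), 10 (not in A, include), 11 (not in A, include), 12 (not in A, include), 13 (in A, exclude), 14 (in A, exclude), 15 (not in A, include), 16 (not in A, include), 17 (not in A, include), 18 (not in A, include), 19 (not in A, include), 20 (not in A, include), 21 (not in A, include), 22 (not in A, include), 23 (not in A, include), 24 (in A, exclude)
A' = {1, 2, 4, 5, 8, 10, 11, 12, 15, 16, 17, 18, 19, 20, 21, 22, 23}

{1, 2, 4, 5, 8, 10, 11, 12, 15, 16, 17, 18, 19, 20, 21, 22, 23}


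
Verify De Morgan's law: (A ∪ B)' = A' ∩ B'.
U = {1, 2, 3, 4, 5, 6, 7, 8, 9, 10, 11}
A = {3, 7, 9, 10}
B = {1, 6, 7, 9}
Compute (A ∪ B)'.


U = {1, 2, 3, 4, 5, 6, 7, 8, 9, 10, 11}
A = {3, 7, 9, 10}, B = {1, 6, 7, 9}
A ∪ B = {1, 3, 6, 7, 9, 10}
(A ∪ B)' = U \ (A ∪ B) = {2, 4, 5, 8, 11}
Verification via A' ∩ B': A' = {1, 2, 4, 5, 6, 8, 11}, B' = {2, 3, 4, 5, 8, 10, 11}
A' ∩ B' = {2, 4, 5, 8, 11} ✓

{2, 4, 5, 8, 11}


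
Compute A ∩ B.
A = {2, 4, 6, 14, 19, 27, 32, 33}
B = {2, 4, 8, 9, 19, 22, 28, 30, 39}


Set A = {2, 4, 6, 14, 19, 27, 32, 33}
Set B = {2, 4, 8, 9, 19, 22, 28, 30, 39}
A ∩ B includes only elements in both sets.
Check each element of A against B:
2 ✓, 4 ✓, 6 ✗, 14 ✗, 19 ✓, 27 ✗, 32 ✗, 33 ✗
A ∩ B = {2, 4, 19}

{2, 4, 19}


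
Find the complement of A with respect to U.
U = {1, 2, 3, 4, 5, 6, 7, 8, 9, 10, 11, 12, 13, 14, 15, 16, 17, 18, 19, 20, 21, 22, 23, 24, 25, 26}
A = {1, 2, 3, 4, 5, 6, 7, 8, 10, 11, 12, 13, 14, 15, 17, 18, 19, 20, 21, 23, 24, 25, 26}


Universal set U = {1, 2, 3, 4, 5, 6, 7, 8, 9, 10, 11, 12, 13, 14, 15, 16, 17, 18, 19, 20, 21, 22, 23, 24, 25, 26}
Set A = {1, 2, 3, 4, 5, 6, 7, 8, 10, 11, 12, 13, 14, 15, 17, 18, 19, 20, 21, 23, 24, 25, 26}
A' = U \ A = elements in U but not in A
Checking each element of U:
1 (in A, exclude), 2 (in A, exclude), 3 (in A, exclude), 4 (in A, exclude), 5 (in A, exclude), 6 (in A, exclude), 7 (in A, exclude), 8 (in A, exclude), 9 (not in A, include), 10 (in A, exclude), 11 (in A, exclude), 12 (in A, exclude), 13 (in A, exclude), 14 (in A, exclude), 15 (in A, exclude), 16 (not in A, include), 17 (in A, exclude), 18 (in A, exclude), 19 (in A, exclude), 20 (in A, exclude), 21 (in A, exclude), 22 (not in A, include), 23 (in A, exclude), 24 (in A, exclude), 25 (in A, exclude), 26 (in A, exclude)
A' = {9, 16, 22}

{9, 16, 22}


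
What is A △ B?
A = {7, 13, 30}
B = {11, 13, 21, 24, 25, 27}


Set A = {7, 13, 30}
Set B = {11, 13, 21, 24, 25, 27}
A △ B = (A \ B) ∪ (B \ A)
Elements in A but not B: {7, 30}
Elements in B but not A: {11, 21, 24, 25, 27}
A △ B = {7, 11, 21, 24, 25, 27, 30}

{7, 11, 21, 24, 25, 27, 30}


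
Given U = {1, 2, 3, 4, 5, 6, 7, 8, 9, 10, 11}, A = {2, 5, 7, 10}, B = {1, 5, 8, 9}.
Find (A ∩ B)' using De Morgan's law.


U = {1, 2, 3, 4, 5, 6, 7, 8, 9, 10, 11}
A = {2, 5, 7, 10}, B = {1, 5, 8, 9}
A ∩ B = {5}
(A ∩ B)' = U \ (A ∩ B) = {1, 2, 3, 4, 6, 7, 8, 9, 10, 11}
Verification via A' ∪ B': A' = {1, 3, 4, 6, 8, 9, 11}, B' = {2, 3, 4, 6, 7, 10, 11}
A' ∪ B' = {1, 2, 3, 4, 6, 7, 8, 9, 10, 11} ✓

{1, 2, 3, 4, 6, 7, 8, 9, 10, 11}


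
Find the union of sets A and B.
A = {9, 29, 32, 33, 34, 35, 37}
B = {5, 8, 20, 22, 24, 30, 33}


Set A = {9, 29, 32, 33, 34, 35, 37}
Set B = {5, 8, 20, 22, 24, 30, 33}
A ∪ B includes all elements in either set.
Elements from A: {9, 29, 32, 33, 34, 35, 37}
Elements from B not already included: {5, 8, 20, 22, 24, 30}
A ∪ B = {5, 8, 9, 20, 22, 24, 29, 30, 32, 33, 34, 35, 37}

{5, 8, 9, 20, 22, 24, 29, 30, 32, 33, 34, 35, 37}


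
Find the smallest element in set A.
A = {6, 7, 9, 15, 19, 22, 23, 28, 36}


Set A = {6, 7, 9, 15, 19, 22, 23, 28, 36}
Elements in ascending order: 6, 7, 9, 15, 19, 22, 23, 28, 36
The smallest element is 6.

6


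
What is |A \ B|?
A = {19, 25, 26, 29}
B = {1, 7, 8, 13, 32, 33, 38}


Set A = {19, 25, 26, 29}
Set B = {1, 7, 8, 13, 32, 33, 38}
A \ B = {19, 25, 26, 29}
|A \ B| = 4

4


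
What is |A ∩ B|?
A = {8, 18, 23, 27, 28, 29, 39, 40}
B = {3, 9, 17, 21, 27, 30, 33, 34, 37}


Set A = {8, 18, 23, 27, 28, 29, 39, 40}
Set B = {3, 9, 17, 21, 27, 30, 33, 34, 37}
A ∩ B = {27}
|A ∩ B| = 1

1


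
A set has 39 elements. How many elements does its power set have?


The set has 39 elements.
The power set contains all possible subsets.
|P(A)| = 2^|A| = 2^39 = 549755813888

549755813888


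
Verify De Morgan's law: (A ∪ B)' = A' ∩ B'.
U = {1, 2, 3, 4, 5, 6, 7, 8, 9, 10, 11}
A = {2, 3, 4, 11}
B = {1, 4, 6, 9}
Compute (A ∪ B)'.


U = {1, 2, 3, 4, 5, 6, 7, 8, 9, 10, 11}
A = {2, 3, 4, 11}, B = {1, 4, 6, 9}
A ∪ B = {1, 2, 3, 4, 6, 9, 11}
(A ∪ B)' = U \ (A ∪ B) = {5, 7, 8, 10}
Verification via A' ∩ B': A' = {1, 5, 6, 7, 8, 9, 10}, B' = {2, 3, 5, 7, 8, 10, 11}
A' ∩ B' = {5, 7, 8, 10} ✓

{5, 7, 8, 10}


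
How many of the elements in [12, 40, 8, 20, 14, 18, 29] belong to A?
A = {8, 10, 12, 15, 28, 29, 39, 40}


Set A = {8, 10, 12, 15, 28, 29, 39, 40}
Candidates: [12, 40, 8, 20, 14, 18, 29]
Check each candidate:
12 ∈ A, 40 ∈ A, 8 ∈ A, 20 ∉ A, 14 ∉ A, 18 ∉ A, 29 ∈ A
Count of candidates in A: 4

4


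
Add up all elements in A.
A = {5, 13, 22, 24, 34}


Set A = {5, 13, 22, 24, 34}
Sum = 5 + 13 + 22 + 24 + 34 = 98

98


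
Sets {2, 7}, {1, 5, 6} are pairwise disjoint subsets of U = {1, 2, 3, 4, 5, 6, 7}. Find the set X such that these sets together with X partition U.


U = {1, 2, 3, 4, 5, 6, 7}
Shown blocks: {2, 7}, {1, 5, 6}
A partition's blocks are pairwise disjoint and cover U, so the missing block = U \ (union of shown blocks).
Union of shown blocks: {1, 2, 5, 6, 7}
Missing block = U \ (union) = {3, 4}

{3, 4}


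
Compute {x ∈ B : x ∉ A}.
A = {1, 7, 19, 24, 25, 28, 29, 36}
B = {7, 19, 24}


Set A = {1, 7, 19, 24, 25, 28, 29, 36}
Set B = {7, 19, 24}
Check each element of B against A:
7 ∈ A, 19 ∈ A, 24 ∈ A
Elements of B not in A: {}

{}


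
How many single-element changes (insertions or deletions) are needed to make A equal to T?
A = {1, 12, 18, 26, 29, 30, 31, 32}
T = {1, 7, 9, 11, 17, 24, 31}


Set A = {1, 12, 18, 26, 29, 30, 31, 32}
Set T = {1, 7, 9, 11, 17, 24, 31}
Elements to remove from A (in A, not in T): {12, 18, 26, 29, 30, 32} → 6 removals
Elements to add to A (in T, not in A): {7, 9, 11, 17, 24} → 5 additions
Total edits = 6 + 5 = 11

11


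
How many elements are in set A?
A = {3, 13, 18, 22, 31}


Set A = {3, 13, 18, 22, 31}
Listing elements: 3, 13, 18, 22, 31
Counting: 5 elements
|A| = 5

5


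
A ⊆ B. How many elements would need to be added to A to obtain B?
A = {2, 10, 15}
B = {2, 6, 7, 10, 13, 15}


Set A = {2, 10, 15}, |A| = 3
Set B = {2, 6, 7, 10, 13, 15}, |B| = 6
Since A ⊆ B: B \ A = {6, 7, 13}
|B| - |A| = 6 - 3 = 3

3


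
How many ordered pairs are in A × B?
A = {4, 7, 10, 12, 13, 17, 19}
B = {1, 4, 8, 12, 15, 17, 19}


Set A = {4, 7, 10, 12, 13, 17, 19} has 7 elements.
Set B = {1, 4, 8, 12, 15, 17, 19} has 7 elements.
|A × B| = |A| × |B| = 7 × 7 = 49

49


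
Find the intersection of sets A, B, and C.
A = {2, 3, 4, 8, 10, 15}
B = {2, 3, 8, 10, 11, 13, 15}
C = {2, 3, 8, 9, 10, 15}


Set A = {2, 3, 4, 8, 10, 15}
Set B = {2, 3, 8, 10, 11, 13, 15}
Set C = {2, 3, 8, 9, 10, 15}
First, A ∩ B = {2, 3, 8, 10, 15}
Then, (A ∩ B) ∩ C = {2, 3, 8, 10, 15}

{2, 3, 8, 10, 15}
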